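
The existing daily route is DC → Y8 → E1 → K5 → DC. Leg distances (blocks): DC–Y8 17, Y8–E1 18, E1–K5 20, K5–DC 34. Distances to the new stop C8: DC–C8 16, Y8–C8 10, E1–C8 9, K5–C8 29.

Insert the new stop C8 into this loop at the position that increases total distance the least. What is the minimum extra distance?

Adding 1 blocks by placing C8 on the Y8–E1 leg.

Insertion cost between consecutive stops i–j is d(i,C8) + d(C8,j) − d(i,j):
  between DC and Y8: 16 + 10 − 17 = 9
  between Y8 and E1: 10 + 9 − 18 = 1
  between E1 and K5: 9 + 29 − 20 = 18
  between K5 and DC: 29 + 16 − 34 = 11
Cheapest insertion is between Y8 and E1, adding 1.
New total = 89 + 1 = 90.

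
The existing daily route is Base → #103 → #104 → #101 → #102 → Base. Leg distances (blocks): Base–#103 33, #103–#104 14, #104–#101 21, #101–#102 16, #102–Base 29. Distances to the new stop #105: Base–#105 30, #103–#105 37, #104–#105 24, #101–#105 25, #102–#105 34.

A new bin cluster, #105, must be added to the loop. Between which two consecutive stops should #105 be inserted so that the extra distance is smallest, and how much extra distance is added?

Insertion cost between consecutive stops i–j is d(i,#105) + d(#105,j) − d(i,j):
  between Base and #103: 30 + 37 − 33 = 34
  between #103 and #104: 37 + 24 − 14 = 47
  between #104 and #101: 24 + 25 − 21 = 28
  between #101 and #102: 25 + 34 − 16 = 43
  between #102 and Base: 34 + 30 − 29 = 35
Cheapest insertion is between #104 and #101, adding 28.
New total = 113 + 28 = 141.

+28 blocks — insert #105 between #104 and #101.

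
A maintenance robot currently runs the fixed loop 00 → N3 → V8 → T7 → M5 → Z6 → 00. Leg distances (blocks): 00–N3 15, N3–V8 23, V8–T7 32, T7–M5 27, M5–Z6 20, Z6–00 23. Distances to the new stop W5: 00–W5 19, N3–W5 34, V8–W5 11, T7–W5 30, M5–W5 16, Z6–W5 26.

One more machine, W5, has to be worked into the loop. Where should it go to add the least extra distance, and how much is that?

Minimum extra distance: 9 blocks, inserting W5 between V8 and T7.

Insertion cost between consecutive stops i–j is d(i,W5) + d(W5,j) − d(i,j):
  between 00 and N3: 19 + 34 − 15 = 38
  between N3 and V8: 34 + 11 − 23 = 22
  between V8 and T7: 11 + 30 − 32 = 9
  between T7 and M5: 30 + 16 − 27 = 19
  between M5 and Z6: 16 + 26 − 20 = 22
  between Z6 and 00: 26 + 19 − 23 = 22
Cheapest insertion is between V8 and T7, adding 9.
New total = 140 + 9 = 149.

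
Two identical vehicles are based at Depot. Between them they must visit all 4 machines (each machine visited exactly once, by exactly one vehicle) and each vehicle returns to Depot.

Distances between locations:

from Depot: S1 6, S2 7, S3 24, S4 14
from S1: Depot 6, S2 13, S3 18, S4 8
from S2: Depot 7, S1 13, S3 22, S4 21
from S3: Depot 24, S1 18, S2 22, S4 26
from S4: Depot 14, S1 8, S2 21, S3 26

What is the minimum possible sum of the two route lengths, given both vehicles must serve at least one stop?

78 — the smallest possible combined total.

Try each way of splitting the stops between the two vehicles (each non-empty) and, for each split, find the best tour for each vehicle:
  {S1} + {S2, S3, S4}: 12 + 69 = 81
  {S2} + {S1, S3, S4}: 14 + 64 = 78
  {S1, S2} + {S3, S4}: 26 + 64 = 90
  {S3} + {S1, S2, S4}: 48 + 42 = 90
  {S1, S3} + {S2, S4}: 48 + 42 = 90
  {S2, S3} + {S1, S4}: 53 + 28 = 81
  … (7 splits in total)
Best: vehicle 1 Depot → S2 → Depot = 14; vehicle 2 Depot → S1 → S3 → S4 → Depot = 64; combined 78.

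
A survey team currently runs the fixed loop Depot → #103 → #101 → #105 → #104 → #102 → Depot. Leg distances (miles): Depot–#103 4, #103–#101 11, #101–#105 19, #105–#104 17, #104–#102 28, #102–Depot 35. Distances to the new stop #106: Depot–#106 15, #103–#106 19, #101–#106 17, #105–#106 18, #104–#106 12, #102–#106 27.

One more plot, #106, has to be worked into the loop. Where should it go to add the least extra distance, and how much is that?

Minimum extra distance: 7 miles, inserting #106 between #102 and Depot.

Insertion cost between consecutive stops i–j is d(i,#106) + d(#106,j) − d(i,j):
  between Depot and #103: 15 + 19 − 4 = 30
  between #103 and #101: 19 + 17 − 11 = 25
  between #101 and #105: 17 + 18 − 19 = 16
  between #105 and #104: 18 + 12 − 17 = 13
  between #104 and #102: 12 + 27 − 28 = 11
  between #102 and Depot: 27 + 15 − 35 = 7
Cheapest insertion is between #102 and Depot, adding 7.
New total = 114 + 7 = 121.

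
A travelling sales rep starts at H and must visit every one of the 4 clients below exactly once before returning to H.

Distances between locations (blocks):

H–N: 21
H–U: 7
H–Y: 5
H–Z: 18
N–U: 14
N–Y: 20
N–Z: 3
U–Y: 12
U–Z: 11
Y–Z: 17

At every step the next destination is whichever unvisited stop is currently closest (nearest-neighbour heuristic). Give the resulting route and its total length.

52 blocks along H → Y → U → Z → N → H.

At H the remaining stops are Y 5, U 7, Z 18, N 21; go to Y.
At Y the remaining stops are U 12, Z 17, N 20; go to U.
At U the remaining stops are Z 11, N 14; go to Z.
At Z the remaining stops are N 3; go to N.
Return N→H: 21.
Total = 5 + 12 + 11 + 3 + 21 = 52.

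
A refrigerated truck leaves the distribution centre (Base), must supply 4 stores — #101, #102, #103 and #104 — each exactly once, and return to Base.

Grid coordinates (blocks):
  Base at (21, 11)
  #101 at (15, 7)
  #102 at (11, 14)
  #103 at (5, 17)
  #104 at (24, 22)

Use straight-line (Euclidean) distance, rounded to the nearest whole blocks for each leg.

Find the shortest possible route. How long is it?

With 4 stops there are 4!/2 = 12 distinct round trips (a route and its reverse cost the same).
Base→#101→#102→#103→#104→Base: 7+8+7+20+11 = 53
Base→#101→#102→#104→#103→Base: 7+8+15+20+17 = 67
Base→#101→#103→#102→#104→Base: 7+14+7+15+11 = 54
Base→#101→#103→#104→#102→Base: 7+14+20+15+10 = 66
Base→#101→#104→#102→#103→Base: 7+17+15+7+17 = 63
Base→#101→#104→#103→#102→Base: 7+17+20+7+10 = 61
Base→#102→#101→#103→#104→Base: 10+8+14+20+11 = 63
Base→#102→#101→#104→#103→Base: 10+8+17+20+17 = 72
Base→#102→#103→#101→#104→Base: 10+7+14+17+11 = 59
Base→#102→#104→#101→#103→Base: 10+15+17+14+17 = 73
Base→#103→#101→#102→#104→Base: 17+14+8+15+11 = 65
Base→#103→#102→#101→#104→Base: 17+7+8+17+11 = 60
The minimum is 53.
One optimal route: Base → #101 → #102 → #103 → #104 → Base (or its reverse).

Shortest round trip = 53 blocks.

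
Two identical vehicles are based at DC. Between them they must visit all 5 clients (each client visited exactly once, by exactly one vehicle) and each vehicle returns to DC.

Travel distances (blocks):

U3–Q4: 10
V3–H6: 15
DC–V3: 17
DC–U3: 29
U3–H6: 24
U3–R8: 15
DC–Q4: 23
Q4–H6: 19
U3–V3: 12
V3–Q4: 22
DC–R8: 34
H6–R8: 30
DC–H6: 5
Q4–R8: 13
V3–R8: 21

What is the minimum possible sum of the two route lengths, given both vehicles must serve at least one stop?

Minimum combined distance: 90 blocks.

Check every non-empty split of the stops between the two vehicles; for each half take its own optimal tour:
  {U3} + {V3, Q4, H6, R8}: 58 + 75 = 133
  {V3} + {U3, Q4, H6, R8}: 34 + 80 = 114
  {U3, V3} + {Q4, H6, R8}: 58 + 71 = 129
  {Q4} + {U3, V3, H6, R8}: 46 + 79 = 125
  {U3, Q4} + {V3, H6, R8}: 62 + 73 = 135
  {V3, Q4} + {U3, H6, R8}: 62 + 78 = 140
  … (15 splits in total)
  {H6} + {U3, V3, Q4, R8}: 10 + 80 = 90  ← best
Best: vehicle 1 DC → H6 → DC = 10; vehicle 2 DC → V3 → U3 → R8 → Q4 → DC = 80; combined 90.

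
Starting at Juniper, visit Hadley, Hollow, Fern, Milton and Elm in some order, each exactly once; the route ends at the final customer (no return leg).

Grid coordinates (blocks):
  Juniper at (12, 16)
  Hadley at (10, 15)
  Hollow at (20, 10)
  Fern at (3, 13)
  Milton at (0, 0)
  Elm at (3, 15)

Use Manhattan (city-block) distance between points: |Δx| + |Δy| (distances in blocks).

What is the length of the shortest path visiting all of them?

There are 5! = 120 possible orderings.
Juniper - Hadley - Hollow - Fern - Milton - Elm: 3+15+20+16+18 = 72
Juniper - Hadley - Hollow - Fern - Elm - Milton: 3+15+20+2+18 = 58
Juniper - Hadley - Hollow - Milton - Fern - Elm: 3+15+30+16+2 = 66
Juniper - Hadley - Hollow - Milton - Elm - Fern: 3+15+30+18+2 = 68
Juniper - Hadley - Hollow - Elm - Fern - Milton: 3+15+22+2+16 = 58
Juniper - Hadley - Hollow - Elm - Milton - Fern: 3+15+22+18+16 = 74
Juniper - Hadley - Fern - Hollow - Milton - Elm: 3+9+20+30+18 = 80
Juniper - Hadley - Fern - Hollow - Elm - Milton: 3+9+20+22+18 = 72
Juniper - Hadley - Fern - Milton - Hollow - Elm: 3+9+16+30+22 = 80
Juniper - Hadley - Fern - Milton - Elm - Hollow: 3+9+16+18+22 = 68
Juniper - Hadley - Fern - Elm - Hollow - Milton: 3+9+2+22+30 = 66
Juniper - Hadley - Fern - Elm - Milton - Hollow: 3+9+2+18+30 = 62
Juniper - Hadley - Milton - Hollow - Fern - Elm: 3+25+30+20+2 = 80
Juniper - Hadley - Milton - Hollow - Elm - Fern: 3+25+30+22+2 = 82
… (106 more)
Juniper - Hollow - Hadley - Elm - Fern - Milton: 14+15+7+2+16 = 54  ← best
The minimum is 54.
One shortest path: Juniper → Hollow → Hadley → Elm → Fern → Milton.

Shortest open route: 54 blocks.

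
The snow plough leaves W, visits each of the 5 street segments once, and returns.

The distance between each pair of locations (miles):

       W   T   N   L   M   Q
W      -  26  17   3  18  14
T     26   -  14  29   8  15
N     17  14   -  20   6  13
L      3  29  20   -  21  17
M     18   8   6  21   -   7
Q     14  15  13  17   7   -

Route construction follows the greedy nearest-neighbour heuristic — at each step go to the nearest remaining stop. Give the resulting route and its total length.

73 miles along W → L → Q → M → N → T → W.

At W the remaining stops are L 3, Q 14, N 17, M 18, T 26; go to L.
At L the remaining stops are Q 17, N 20, M 21, T 29; go to Q.
At Q the remaining stops are M 7, N 13, T 15; go to M.
At M the remaining stops are N 6, T 8; go to N.
At N the remaining stops are T 14; go to T.
Return T→W: 26.
Total = 3 + 17 + 7 + 6 + 14 + 26 = 73.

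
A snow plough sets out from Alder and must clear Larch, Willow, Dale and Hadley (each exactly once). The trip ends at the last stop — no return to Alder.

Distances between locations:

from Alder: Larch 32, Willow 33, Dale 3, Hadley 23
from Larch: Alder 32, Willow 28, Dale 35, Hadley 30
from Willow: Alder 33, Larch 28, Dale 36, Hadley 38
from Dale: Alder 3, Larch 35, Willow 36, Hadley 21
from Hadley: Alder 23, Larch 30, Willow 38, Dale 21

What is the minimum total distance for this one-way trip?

There are 4! = 24 possible orderings.
Alder - Larch - Willow - Dale - Hadley: 32+28+36+21 = 117
Alder - Larch - Willow - Hadley - Dale: 32+28+38+21 = 119
Alder - Larch - Dale - Willow - Hadley: 32+35+36+38 = 141
Alder - Larch - Dale - Hadley - Willow: 32+35+21+38 = 126
Alder - Larch - Hadley - Willow - Dale: 32+30+38+36 = 136
Alder - Larch - Hadley - Dale - Willow: 32+30+21+36 = 119
Alder - Willow - Larch - Dale - Hadley: 33+28+35+21 = 117
Alder - Willow - Larch - Hadley - Dale: 33+28+30+21 = 112
Alder - Willow - Dale - Larch - Hadley: 33+36+35+30 = 134
Alder - Willow - Dale - Hadley - Larch: 33+36+21+30 = 120
Alder - Willow - Hadley - Larch - Dale: 33+38+30+35 = 136
Alder - Willow - Hadley - Dale - Larch: 33+38+21+35 = 127
Alder - Dale - Larch - Willow - Hadley: 3+35+28+38 = 104
Alder - Dale - Larch - Hadley - Willow: 3+35+30+38 = 106
… (10 more)
Alder - Dale - Hadley - Larch - Willow: 3+21+30+28 = 82  ← best
The minimum is 82.
One shortest path: Alder → Dale → Hadley → Larch → Willow.

82 — the minimum one-way total.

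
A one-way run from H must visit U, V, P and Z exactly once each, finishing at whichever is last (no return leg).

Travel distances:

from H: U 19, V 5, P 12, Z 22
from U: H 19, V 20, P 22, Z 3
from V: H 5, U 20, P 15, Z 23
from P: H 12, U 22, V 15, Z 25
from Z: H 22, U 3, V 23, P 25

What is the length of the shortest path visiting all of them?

There are 4! = 24 possible orderings.
H - U - V - P - Z: 19+20+15+25 = 79
H - U - V - Z - P: 19+20+23+25 = 87
H - U - P - V - Z: 19+22+15+23 = 79
H - U - P - Z - V: 19+22+25+23 = 89
H - U - Z - V - P: 19+3+23+15 = 60
H - U - Z - P - V: 19+3+25+15 = 62
H - V - U - P - Z: 5+20+22+25 = 72
H - V - U - Z - P: 5+20+3+25 = 53
H - V - P - U - Z: 5+15+22+3 = 45
H - V - P - Z - U: 5+15+25+3 = 48
H - V - Z - U - P: 5+23+3+22 = 53
H - V - Z - P - U: 5+23+25+22 = 75
H - P - U - V - Z: 12+22+20+23 = 77
H - P - U - Z - V: 12+22+3+23 = 60
… (10 more)
The minimum is 45.
One shortest path: H → V → P → U → Z.

Shortest open route: 45.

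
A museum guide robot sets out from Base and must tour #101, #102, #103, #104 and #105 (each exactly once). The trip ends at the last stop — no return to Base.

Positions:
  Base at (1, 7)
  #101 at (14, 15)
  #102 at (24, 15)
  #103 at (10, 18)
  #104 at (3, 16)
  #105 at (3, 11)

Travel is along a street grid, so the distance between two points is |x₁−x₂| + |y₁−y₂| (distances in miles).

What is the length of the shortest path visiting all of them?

Shortest open route: 37 miles.

There are 5! = 120 possible orderings.
Base - #101 - #102 - #103 - #104 - #105: 21+10+17+9+5 = 62
Base - #101 - #102 - #103 - #105 - #104: 21+10+17+14+5 = 67
Base - #101 - #102 - #104 - #103 - #105: 21+10+22+9+14 = 76
Base - #101 - #102 - #104 - #105 - #103: 21+10+22+5+14 = 72
Base - #101 - #102 - #105 - #103 - #104: 21+10+25+14+9 = 79
Base - #101 - #102 - #105 - #104 - #103: 21+10+25+5+9 = 70
Base - #101 - #103 - #102 - #104 - #105: 21+7+17+22+5 = 72
Base - #101 - #103 - #102 - #105 - #104: 21+7+17+25+5 = 75
Base - #101 - #103 - #104 - #102 - #105: 21+7+9+22+25 = 84
Base - #101 - #103 - #104 - #105 - #102: 21+7+9+5+25 = 67
Base - #101 - #103 - #105 - #102 - #104: 21+7+14+25+22 = 89
Base - #101 - #103 - #105 - #104 - #102: 21+7+14+5+22 = 69
Base - #101 - #104 - #102 - #103 - #105: 21+12+22+17+14 = 86
Base - #101 - #104 - #102 - #105 - #103: 21+12+22+25+14 = 94
… (106 more)
Base - #105 - #104 - #103 - #101 - #102: 6+5+9+7+10 = 37  ← best
The minimum is 37.
One shortest path: Base → #105 → #104 → #103 → #101 → #102.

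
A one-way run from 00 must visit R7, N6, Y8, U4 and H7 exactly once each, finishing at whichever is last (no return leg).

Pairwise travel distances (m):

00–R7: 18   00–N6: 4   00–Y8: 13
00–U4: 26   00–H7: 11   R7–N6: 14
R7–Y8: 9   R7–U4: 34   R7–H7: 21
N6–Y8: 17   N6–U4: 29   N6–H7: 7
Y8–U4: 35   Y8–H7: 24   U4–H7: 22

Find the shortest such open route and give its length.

Shortest open route: 65 m.

There are 5! = 120 possible orderings.
00→R7→N6→Y8→U4→H7: 18+14+17+35+22 = 106
00→R7→N6→Y8→H7→U4: 18+14+17+24+22 = 95
00→R7→N6→U4→Y8→H7: 18+14+29+35+24 = 120
00→R7→N6→U4→H7→Y8: 18+14+29+22+24 = 107
00→R7→N6→H7→Y8→U4: 18+14+7+24+35 = 98
00→R7→N6→H7→U4→Y8: 18+14+7+22+35 = 96
00→R7→Y8→N6→U4→H7: 18+9+17+29+22 = 95
00→R7→Y8→N6→H7→U4: 18+9+17+7+22 = 73
00→R7→Y8→U4→N6→H7: 18+9+35+29+7 = 98
00→R7→Y8→U4→H7→N6: 18+9+35+22+7 = 91
00→R7→Y8→H7→N6→U4: 18+9+24+7+29 = 87
00→R7→Y8→H7→U4→N6: 18+9+24+22+29 = 102
00→R7→U4→N6→Y8→H7: 18+34+29+17+24 = 122
00→R7→U4→N6→H7→Y8: 18+34+29+7+24 = 112
… (106 more)
00→Y8→R7→N6→H7→U4: 13+9+14+7+22 = 65  ← best
The minimum is 65.
One shortest path: 00 → Y8 → R7 → N6 → H7 → U4.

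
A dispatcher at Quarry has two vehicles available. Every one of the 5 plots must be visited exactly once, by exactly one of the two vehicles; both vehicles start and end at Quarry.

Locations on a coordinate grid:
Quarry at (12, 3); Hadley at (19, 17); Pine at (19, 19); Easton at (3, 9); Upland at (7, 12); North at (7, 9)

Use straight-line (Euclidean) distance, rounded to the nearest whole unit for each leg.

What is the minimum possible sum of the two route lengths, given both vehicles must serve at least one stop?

Minimum combined distance: 62.

Check every non-empty split of the stops between the two vehicles; for each half take its own optimal tour:
  {Hadley} + {Pine, Easton, Upland, North}: 32 + 48 = 80
  {Pine} + {Hadley, Easton, Upland, North}: 34 + 46 = 80
  {Hadley, Pine} + {Easton, Upland, North}: 35 + 27 = 62
  {Easton} + {Hadley, Pine, Upland, North}: 22 + 43 = 65
  {Hadley, Easton} + {Pine, Upland, North}: 45 + 42 = 87
  {Pine, Easton} + {Hadley, Upland, North}: 47 + 40 = 87
  … (15 splits in total)
Best: vehicle 1 Quarry → Hadley → Pine → Quarry = 35; vehicle 2 Quarry → Easton → Upland → North → Quarry = 27; combined 62.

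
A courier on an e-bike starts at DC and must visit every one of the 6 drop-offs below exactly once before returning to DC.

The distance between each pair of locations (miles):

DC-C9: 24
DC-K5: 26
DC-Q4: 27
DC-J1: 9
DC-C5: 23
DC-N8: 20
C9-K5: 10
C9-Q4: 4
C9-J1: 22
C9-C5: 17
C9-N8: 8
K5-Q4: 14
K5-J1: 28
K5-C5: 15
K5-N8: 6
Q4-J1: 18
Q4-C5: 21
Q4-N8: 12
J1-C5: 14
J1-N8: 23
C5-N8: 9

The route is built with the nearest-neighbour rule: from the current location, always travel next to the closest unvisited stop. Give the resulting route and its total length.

From DC: distances to unvisited — J1=9, N8=20, C5=23, C9=24, K5=26, Q4=27. Nearest is J1 (9).
From J1: distances to unvisited — C5=14, Q4=18, C9=22, N8=23, K5=28. Nearest is C5 (14).
From C5: distances to unvisited — N8=9, K5=15, C9=17, Q4=21. Nearest is N8 (9).
From N8: distances to unvisited — K5=6, C9=8, Q4=12. Nearest is K5 (6).
From K5: distances to unvisited — C9=10, Q4=14. Nearest is C9 (10).
From C9: distances to unvisited — Q4=4. Nearest is Q4 (4).
Return Q4→DC: 27.
Total = 9 + 14 + 9 + 6 + 10 + 4 + 27 = 79.

Total distance 79 miles via the nearest-neighbour route DC → J1 → C5 → N8 → K5 → C9 → Q4 → DC.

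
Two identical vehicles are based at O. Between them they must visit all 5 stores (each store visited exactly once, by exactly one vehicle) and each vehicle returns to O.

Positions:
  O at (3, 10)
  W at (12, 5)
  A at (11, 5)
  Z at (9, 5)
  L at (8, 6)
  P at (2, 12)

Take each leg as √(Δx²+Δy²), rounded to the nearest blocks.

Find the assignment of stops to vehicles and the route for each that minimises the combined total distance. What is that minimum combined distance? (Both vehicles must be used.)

24 blocks — the smallest possible combined total.

There are 2^4 − 1 = 15 ways to divide the 5 stops into two non-empty groups. For each, the best each vehicle can do is its own shortest tour through its group:
  {W} + {A, Z, L, P}: 20 + 22 = 42
  {A} + {W, Z, L, P}: 18 + 24 = 42
  {W, A} + {Z, L, P}: 20 + 19 = 39
  {Z} + {W, A, L, P}: 16 + 24 = 40
  {W, Z} + {A, L, P}: 21 + 22 = 43
  {A, Z} + {W, L, P}: 19 + 24 = 43
  … (15 splits in total)
  {W, A, Z, L} + {P}: 20 + 4 = 24  ← best
Best: vehicle 1 O → W → A → Z → L → O = 20; vehicle 2 O → P → O = 4; combined 24.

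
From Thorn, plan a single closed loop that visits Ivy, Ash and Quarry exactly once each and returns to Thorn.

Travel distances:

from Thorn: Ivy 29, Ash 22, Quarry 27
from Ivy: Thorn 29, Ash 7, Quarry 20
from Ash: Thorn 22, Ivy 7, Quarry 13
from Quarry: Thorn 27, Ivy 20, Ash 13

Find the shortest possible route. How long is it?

Minimum total distance: 76.

With 3 stops there are 3!/2 = 3 distinct round trips (a route and its reverse cost the same).
Thorn → Ivy → Ash → Quarry → Thorn: 29+7+13+27 = 76
Thorn → Ivy → Quarry → Ash → Thorn: 29+20+13+22 = 84
Thorn → Ash → Ivy → Quarry → Thorn: 22+7+20+27 = 76
The minimum is 76.
One optimal route: Thorn → Ivy → Ash → Quarry → Thorn (or its reverse).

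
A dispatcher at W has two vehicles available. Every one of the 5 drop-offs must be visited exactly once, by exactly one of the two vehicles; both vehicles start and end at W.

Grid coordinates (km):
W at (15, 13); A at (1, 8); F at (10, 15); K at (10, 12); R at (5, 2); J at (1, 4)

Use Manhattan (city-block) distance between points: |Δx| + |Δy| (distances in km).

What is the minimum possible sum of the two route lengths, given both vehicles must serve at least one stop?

There are 2^4 − 1 = 15 ways to divide the 5 stops into two non-empty groups. For each, the best each vehicle can do is its own shortest tour through its group:
  {A} + {F, K, R, J}: 38 + 54 = 92
  {F} + {A, K, R, J}: 14 + 50 = 64
  {A, F} + {K, R, J}: 42 + 50 = 92
  {K} + {A, F, R, J}: 12 + 54 = 66
  {A, K} + {F, R, J}: 38 + 54 = 92
  {F, K} + {A, R, J}: 16 + 50 = 66
  … (15 splits in total)
Best: vehicle 1 W → F → W = 14; vehicle 2 W → A → J → R → K → W = 50; combined 64.

Minimum combined distance: 64 km.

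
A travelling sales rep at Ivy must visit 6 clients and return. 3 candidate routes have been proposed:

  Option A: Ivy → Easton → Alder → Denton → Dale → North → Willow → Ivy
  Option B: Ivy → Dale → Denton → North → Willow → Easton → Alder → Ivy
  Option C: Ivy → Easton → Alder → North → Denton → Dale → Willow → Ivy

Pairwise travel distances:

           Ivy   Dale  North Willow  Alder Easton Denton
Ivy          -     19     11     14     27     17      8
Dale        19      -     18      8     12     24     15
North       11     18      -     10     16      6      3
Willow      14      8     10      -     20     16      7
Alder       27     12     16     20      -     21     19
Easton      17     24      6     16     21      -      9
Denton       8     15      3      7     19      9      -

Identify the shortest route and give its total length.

Option A: 17 + 21 + 19 + 15 + 18 + 10 + 14 = 114
Option B: 19 + 15 + 3 + 10 + 16 + 21 + 27 = 111
Option C: 17 + 21 + 16 + 3 + 15 + 8 + 14 = 94

Shortest is Option C, total 94.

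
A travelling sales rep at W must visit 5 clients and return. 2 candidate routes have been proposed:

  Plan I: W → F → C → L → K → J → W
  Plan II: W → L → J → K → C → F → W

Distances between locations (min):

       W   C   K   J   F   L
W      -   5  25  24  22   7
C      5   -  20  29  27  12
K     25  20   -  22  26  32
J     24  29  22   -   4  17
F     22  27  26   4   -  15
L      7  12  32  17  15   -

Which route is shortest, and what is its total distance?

Shortest is Plan II, total 115 min.

Plan I: 22 + 27 + 12 + 32 + 22 + 24 = 139
Plan II: 7 + 17 + 22 + 20 + 27 + 22 = 115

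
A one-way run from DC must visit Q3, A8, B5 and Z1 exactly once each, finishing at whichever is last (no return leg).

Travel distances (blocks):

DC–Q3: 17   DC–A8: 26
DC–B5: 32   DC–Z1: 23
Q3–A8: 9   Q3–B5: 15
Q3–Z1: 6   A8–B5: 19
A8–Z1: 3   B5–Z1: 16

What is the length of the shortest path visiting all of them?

There are 4! = 24 possible orderings.
DC - Q3 - A8 - B5 - Z1: 17+9+19+16 = 61
DC - Q3 - A8 - Z1 - B5: 17+9+3+16 = 45
DC - Q3 - B5 - A8 - Z1: 17+15+19+3 = 54
DC - Q3 - B5 - Z1 - A8: 17+15+16+3 = 51
DC - Q3 - Z1 - A8 - B5: 17+6+3+19 = 45
DC - Q3 - Z1 - B5 - A8: 17+6+16+19 = 58
DC - A8 - Q3 - B5 - Z1: 26+9+15+16 = 66
DC - A8 - Q3 - Z1 - B5: 26+9+6+16 = 57
DC - A8 - B5 - Q3 - Z1: 26+19+15+6 = 66
DC - A8 - B5 - Z1 - Q3: 26+19+16+6 = 67
DC - A8 - Z1 - Q3 - B5: 26+3+6+15 = 50
DC - A8 - Z1 - B5 - Q3: 26+3+16+15 = 60
DC - B5 - Q3 - A8 - Z1: 32+15+9+3 = 59
DC - B5 - Q3 - Z1 - A8: 32+15+6+3 = 56
… (10 more)
The minimum is 45.
One shortest path: DC → Q3 → A8 → Z1 → B5.

Minimum one-way distance = 45 blocks.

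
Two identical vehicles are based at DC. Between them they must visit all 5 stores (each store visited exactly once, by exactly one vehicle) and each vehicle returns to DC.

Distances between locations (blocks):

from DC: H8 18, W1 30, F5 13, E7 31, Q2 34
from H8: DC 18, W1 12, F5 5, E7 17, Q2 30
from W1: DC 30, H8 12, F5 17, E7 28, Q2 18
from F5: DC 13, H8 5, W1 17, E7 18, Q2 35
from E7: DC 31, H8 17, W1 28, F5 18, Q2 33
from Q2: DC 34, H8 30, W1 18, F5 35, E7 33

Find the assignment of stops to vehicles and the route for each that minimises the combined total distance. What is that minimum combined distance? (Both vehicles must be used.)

Try each way of splitting the stops between the two vehicles (each non-empty) and, for each split, find the best tour for each vehicle:
  {H8} + {W1, F5, E7, Q2}: 36 + 111 = 147
  {W1} + {H8, F5, E7, Q2}: 60 + 102 = 162
  {H8, W1} + {F5, E7, Q2}: 60 + 98 = 158
  {F5} + {H8, W1, E7, Q2}: 26 + 112 = 138
  {H8, F5} + {W1, E7, Q2}: 36 + 111 = 147
  {W1, F5} + {H8, E7, Q2}: 60 + 102 = 162
  … (15 splits in total)
Best: vehicle 1 DC → F5 → DC = 26; vehicle 2 DC → H8 → W1 → Q2 → E7 → DC = 112; combined 138.

138 blocks — the smallest possible combined total.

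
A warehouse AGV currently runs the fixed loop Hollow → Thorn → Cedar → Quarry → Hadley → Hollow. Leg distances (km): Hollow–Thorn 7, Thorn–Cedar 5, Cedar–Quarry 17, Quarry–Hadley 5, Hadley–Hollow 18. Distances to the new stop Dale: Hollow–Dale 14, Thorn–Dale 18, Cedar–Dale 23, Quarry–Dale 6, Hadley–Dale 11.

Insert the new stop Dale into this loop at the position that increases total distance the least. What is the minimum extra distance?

Adding 7 km by placing Dale on the Hadley–Hollow leg.

Insertion cost between consecutive stops i–j is d(i,Dale) + d(Dale,j) − d(i,j):
  between Hollow and Thorn: 14 + 18 − 7 = 25
  between Thorn and Cedar: 18 + 23 − 5 = 36
  between Cedar and Quarry: 23 + 6 − 17 = 12
  between Quarry and Hadley: 6 + 11 − 5 = 12
  between Hadley and Hollow: 11 + 14 − 18 = 7
Cheapest insertion is between Hadley and Hollow, adding 7.
New total = 52 + 7 = 59.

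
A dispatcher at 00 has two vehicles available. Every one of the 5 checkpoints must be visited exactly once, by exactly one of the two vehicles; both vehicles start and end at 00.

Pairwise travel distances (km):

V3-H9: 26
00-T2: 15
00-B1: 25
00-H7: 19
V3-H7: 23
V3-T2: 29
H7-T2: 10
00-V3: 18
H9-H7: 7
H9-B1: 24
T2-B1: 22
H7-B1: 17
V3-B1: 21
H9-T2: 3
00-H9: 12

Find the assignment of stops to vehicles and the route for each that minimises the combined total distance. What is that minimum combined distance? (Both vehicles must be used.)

Check every non-empty split of the stops between the two vehicles; for each half take its own optimal tour:
  {V3} + {H9, H7, T2, B1}: 36 + 67 = 103
  {H9} + {V3, H7, T2, B1}: 24 + 81 = 105
  {V3, H9} + {H7, T2, B1}: 56 + 67 = 123
  {H7} + {V3, H9, T2, B1}: 38 + 76 = 114
  {V3, H7} + {H9, T2, B1}: 60 + 62 = 122
  {H9, H7} + {V3, T2, B1}: 38 + 76 = 114
  … (15 splits in total)
Best: vehicle 1 00 → V3 → 00 = 36; vehicle 2 00 → H9 → T2 → H7 → B1 → 00 = 67; combined 103.

Minimum combined distance: 103 km.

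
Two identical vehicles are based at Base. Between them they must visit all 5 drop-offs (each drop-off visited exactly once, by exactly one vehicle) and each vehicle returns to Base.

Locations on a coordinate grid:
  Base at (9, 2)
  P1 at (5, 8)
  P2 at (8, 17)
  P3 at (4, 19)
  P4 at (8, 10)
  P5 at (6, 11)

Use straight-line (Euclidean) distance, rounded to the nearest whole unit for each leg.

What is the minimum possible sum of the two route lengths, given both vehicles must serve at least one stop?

There are 2^4 − 1 = 15 ways to divide the 5 stops into two non-empty groups. For each, the best each vehicle can do is its own shortest tour through its group:
  {P1} + {P2, P3, P4, P5}: 14 + 36 = 50
  {P2} + {P1, P3, P4, P5}: 30 + 36 = 66
  {P1, P2} + {P3, P4, P5}: 31 + 35 = 66
  {P3} + {P1, P2, P4, P5}: 36 + 31 = 67
  {P1, P3} + {P2, P4, P5}: 36 + 30 = 66
  {P2, P3} + {P1, P4, P5}: 37 + 20 = 57
  … (15 splits in total)
Best: vehicle 1 Base → P1 → Base = 14; vehicle 2 Base → P4 → P2 → P3 → P5 → Base = 36; combined 50.

Minimum combined distance: 50.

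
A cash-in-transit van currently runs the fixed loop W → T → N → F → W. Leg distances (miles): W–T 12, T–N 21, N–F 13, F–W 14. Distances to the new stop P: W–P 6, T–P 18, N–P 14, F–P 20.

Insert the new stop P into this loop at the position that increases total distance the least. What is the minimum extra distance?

Adding 11 miles by placing P on the T–N leg.

Insertion cost between consecutive stops i–j is d(i,P) + d(P,j) − d(i,j):
  between W and T: 6 + 18 − 12 = 12
  between T and N: 18 + 14 − 21 = 11
  between N and F: 14 + 20 − 13 = 21
  between F and W: 20 + 6 − 14 = 12
Cheapest insertion is between T and N, adding 11.
New total = 60 + 11 = 71.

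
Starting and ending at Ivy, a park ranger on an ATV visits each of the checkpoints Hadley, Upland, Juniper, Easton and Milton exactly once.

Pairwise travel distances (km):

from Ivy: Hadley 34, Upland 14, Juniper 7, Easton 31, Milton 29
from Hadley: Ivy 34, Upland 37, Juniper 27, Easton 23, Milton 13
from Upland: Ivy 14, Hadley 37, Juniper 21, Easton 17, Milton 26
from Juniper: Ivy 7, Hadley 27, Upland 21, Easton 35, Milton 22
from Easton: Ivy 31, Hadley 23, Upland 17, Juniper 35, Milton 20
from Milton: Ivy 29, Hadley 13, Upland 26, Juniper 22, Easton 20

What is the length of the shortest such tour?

With 5 stops there are 5!/2 = 60 distinct round trips (a route and its reverse cost the same).
Ivy - Hadley - Upland - Juniper - Easton - Milton - Ivy: 34+37+21+35+20+29 = 176
Ivy - Hadley - Upland - Juniper - Milton - Easton - Ivy: 34+37+21+22+20+31 = 165
Ivy - Hadley - Upland - Easton - Juniper - Milton - Ivy: 34+37+17+35+22+29 = 174
Ivy - Hadley - Upland - Easton - Milton - Juniper - Ivy: 34+37+17+20+22+7 = 137
Ivy - Hadley - Upland - Milton - Juniper - Easton - Ivy: 34+37+26+22+35+31 = 185
Ivy - Hadley - Upland - Milton - Easton - Juniper - Ivy: 34+37+26+20+35+7 = 159
Ivy - Hadley - Juniper - Upland - Easton - Milton - Ivy: 34+27+21+17+20+29 = 148
Ivy - Hadley - Juniper - Upland - Milton - Easton - Ivy: 34+27+21+26+20+31 = 159
Ivy - Hadley - Juniper - Easton - Upland - Milton - Ivy: 34+27+35+17+26+29 = 168
Ivy - Hadley - Juniper - Easton - Milton - Upland - Ivy: 34+27+35+20+26+14 = 156
Ivy - Hadley - Juniper - Milton - Upland - Easton - Ivy: 34+27+22+26+17+31 = 157
Ivy - Hadley - Juniper - Milton - Easton - Upland - Ivy: 34+27+22+20+17+14 = 134
Ivy - Hadley - Easton - Upland - Juniper - Milton - Ivy: 34+23+17+21+22+29 = 146
Ivy - Hadley - Easton - Upland - Milton - Juniper - Ivy: 34+23+17+26+22+7 = 129
… (46 more)
Ivy - Upland - Easton - Hadley - Milton - Juniper - Ivy: 14+17+23+13+22+7 = 96  ← best
The minimum is 96.
One optimal route: Ivy → Upland → Easton → Hadley → Milton → Juniper → Ivy (or its reverse).

Shortest round trip = 96 km.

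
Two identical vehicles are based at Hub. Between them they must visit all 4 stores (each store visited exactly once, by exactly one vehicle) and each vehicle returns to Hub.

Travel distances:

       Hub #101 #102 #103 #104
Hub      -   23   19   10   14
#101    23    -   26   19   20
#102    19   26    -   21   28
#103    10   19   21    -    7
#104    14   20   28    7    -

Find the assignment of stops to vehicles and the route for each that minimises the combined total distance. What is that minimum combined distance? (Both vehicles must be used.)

There are 2^3 − 1 = 7 ways to divide the 4 stops into two non-empty groups. For each, the best each vehicle can do is its own shortest tour through its group:
  {#101} + {#102, #103, #104}: 46 + 61 = 107
  {#102} + {#101, #103, #104}: 38 + 60 = 98
  {#101, #102} + {#103, #104}: 68 + 31 = 99
  {#103} + {#101, #102, #104}: 20 + 79 = 99
  {#101, #103} + {#102, #104}: 52 + 61 = 113
  {#102, #103} + {#101, #104}: 50 + 57 = 107
  … (7 splits in total)
Best: vehicle 1 Hub → #102 → Hub = 38; vehicle 2 Hub → #101 → #104 → #103 → Hub = 60; combined 98.

Minimum combined distance: 98.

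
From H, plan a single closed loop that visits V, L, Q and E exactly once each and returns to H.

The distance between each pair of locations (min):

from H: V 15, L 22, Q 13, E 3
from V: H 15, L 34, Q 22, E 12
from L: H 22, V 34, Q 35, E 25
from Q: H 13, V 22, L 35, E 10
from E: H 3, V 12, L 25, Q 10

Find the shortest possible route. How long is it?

Minimum total distance: 91 min.

There are 12 distinct closed tours to check (reversals are equivalent).
H → V → L → Q → E → H: 15+34+35+10+3 = 97
H → V → L → E → Q → H: 15+34+25+10+13 = 97
H → V → Q → L → E → H: 15+22+35+25+3 = 100
H → V → Q → E → L → H: 15+22+10+25+22 = 94
H → V → E → L → Q → H: 15+12+25+35+13 = 100
H → V → E → Q → L → H: 15+12+10+35+22 = 94
H → L → V → Q → E → H: 22+34+22+10+3 = 91
H → L → V → E → Q → H: 22+34+12+10+13 = 91
H → L → Q → V → E → H: 22+35+22+12+3 = 94
H → L → E → V → Q → H: 22+25+12+22+13 = 94
H → Q → V → L → E → H: 13+22+34+25+3 = 97
H → Q → L → V → E → H: 13+35+34+12+3 = 97
The minimum is 91.
One optimal route: H → L → V → Q → E → H (or its reverse).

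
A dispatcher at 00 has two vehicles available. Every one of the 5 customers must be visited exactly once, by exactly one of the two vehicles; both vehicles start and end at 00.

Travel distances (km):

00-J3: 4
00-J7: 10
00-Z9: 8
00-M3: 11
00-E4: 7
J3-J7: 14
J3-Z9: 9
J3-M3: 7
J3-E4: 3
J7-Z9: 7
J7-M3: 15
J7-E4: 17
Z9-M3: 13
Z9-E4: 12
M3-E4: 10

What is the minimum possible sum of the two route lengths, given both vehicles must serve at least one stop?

53 km — the smallest possible combined total.

Try each way of splitting the stops between the two vehicles (each non-empty) and, for each split, find the best tour for each vehicle:
  {J3} + {J7, Z9, M3, E4}: 8 + 47 = 55
  {J7} + {J3, Z9, M3, E4}: 20 + 38 = 58
  {J3, J7} + {Z9, M3, E4}: 28 + 38 = 66
  {Z9} + {J3, J7, M3, E4}: 16 + 42 = 58
  {J3, Z9} + {J7, M3, E4}: 21 + 42 = 63
  {J7, Z9} + {J3, M3, E4}: 25 + 28 = 53
  … (15 splits in total)
Best: vehicle 1 00 → J7 → Z9 → 00 = 25; vehicle 2 00 → J3 → M3 → E4 → 00 = 28; combined 53.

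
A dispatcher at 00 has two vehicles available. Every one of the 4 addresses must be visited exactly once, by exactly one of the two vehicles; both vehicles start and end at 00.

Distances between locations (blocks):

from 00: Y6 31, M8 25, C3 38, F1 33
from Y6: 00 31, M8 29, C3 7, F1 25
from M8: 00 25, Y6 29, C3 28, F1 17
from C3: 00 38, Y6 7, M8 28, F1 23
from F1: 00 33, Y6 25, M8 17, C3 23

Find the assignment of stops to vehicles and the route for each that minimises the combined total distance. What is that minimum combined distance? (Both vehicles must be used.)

Try each way of splitting the stops between the two vehicles (each non-empty) and, for each split, find the best tour for each vehicle:
  {Y6} + {M8, C3, F1}: 62 + 103 = 165
  {M8} + {Y6, C3, F1}: 50 + 94 = 144
  {Y6, M8} + {C3, F1}: 85 + 94 = 179
  {C3} + {Y6, M8, F1}: 76 + 98 = 174
  {Y6, C3} + {M8, F1}: 76 + 75 = 151
  {M8, C3} + {Y6, F1}: 91 + 89 = 180
  … (7 splits in total)
Best: vehicle 1 00 → M8 → 00 = 50; vehicle 2 00 → Y6 → C3 → F1 → 00 = 94; combined 144.

144 blocks — the smallest possible combined total.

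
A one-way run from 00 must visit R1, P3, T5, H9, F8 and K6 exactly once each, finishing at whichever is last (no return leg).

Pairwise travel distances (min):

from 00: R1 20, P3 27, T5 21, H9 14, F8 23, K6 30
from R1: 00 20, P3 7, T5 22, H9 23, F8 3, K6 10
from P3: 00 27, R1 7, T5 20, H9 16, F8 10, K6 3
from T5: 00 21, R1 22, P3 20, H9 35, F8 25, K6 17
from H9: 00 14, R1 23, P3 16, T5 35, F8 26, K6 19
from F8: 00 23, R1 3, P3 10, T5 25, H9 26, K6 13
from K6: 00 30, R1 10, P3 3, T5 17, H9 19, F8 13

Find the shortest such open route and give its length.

There are 6! = 720 possible orderings.
00→R1→P3→T5→H9→F8→K6: 20+7+20+35+26+13 = 121
00→R1→P3→T5→H9→K6→F8: 20+7+20+35+19+13 = 114
00→R1→P3→T5→F8→H9→K6: 20+7+20+25+26+19 = 117
00→R1→P3→T5→F8→K6→H9: 20+7+20+25+13+19 = 104
00→R1→P3→T5→K6→H9→F8: 20+7+20+17+19+26 = 109
00→R1→P3→T5→K6→F8→H9: 20+7+20+17+13+26 = 103
00→R1→P3→H9→T5→F8→K6: 20+7+16+35+25+13 = 116
00→R1→P3→H9→T5→K6→F8: 20+7+16+35+17+13 = 108
… (712 more)
00→H9→R1→F8→P3→K6→T5: 14+23+3+10+3+17 = 70  ← best
The minimum is 70.
One shortest path: 00 → H9 → R1 → F8 → P3 → K6 → T5.

Minimum one-way distance = 70 min.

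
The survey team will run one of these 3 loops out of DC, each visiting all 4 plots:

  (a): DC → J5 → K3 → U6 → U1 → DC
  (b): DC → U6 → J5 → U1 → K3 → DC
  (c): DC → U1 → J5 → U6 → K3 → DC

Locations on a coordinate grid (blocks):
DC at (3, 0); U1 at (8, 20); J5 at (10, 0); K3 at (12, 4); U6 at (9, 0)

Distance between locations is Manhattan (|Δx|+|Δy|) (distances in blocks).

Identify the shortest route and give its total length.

Shortest is (b), total 62 blocks.

(a): 7 + 6 + 7 + 21 + 25 = 66
(b): 6 + 1 + 22 + 20 + 13 = 62
(c): 25 + 22 + 1 + 7 + 13 = 68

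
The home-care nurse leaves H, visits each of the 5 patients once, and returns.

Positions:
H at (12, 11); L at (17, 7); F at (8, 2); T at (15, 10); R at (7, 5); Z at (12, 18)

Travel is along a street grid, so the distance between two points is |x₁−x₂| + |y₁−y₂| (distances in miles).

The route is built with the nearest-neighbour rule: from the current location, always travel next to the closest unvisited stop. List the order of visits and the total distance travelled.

From H: distances to unvisited — T=4, Z=7, L=9, R=11, F=13. Nearest is T (4).
From T: distances to unvisited — L=5, Z=11, R=13, F=15. Nearest is L (5).
From L: distances to unvisited — R=12, F=14, Z=16. Nearest is R (12).
From R: distances to unvisited — F=4, Z=18. Nearest is F (4).
From F: distances to unvisited — Z=20. Nearest is Z (20).
Return Z→H: 7.
Total = 4 + 5 + 12 + 4 + 20 + 7 = 52.

Nearest-neighbour total = 52 miles; route H → T → L → R → F → Z → H.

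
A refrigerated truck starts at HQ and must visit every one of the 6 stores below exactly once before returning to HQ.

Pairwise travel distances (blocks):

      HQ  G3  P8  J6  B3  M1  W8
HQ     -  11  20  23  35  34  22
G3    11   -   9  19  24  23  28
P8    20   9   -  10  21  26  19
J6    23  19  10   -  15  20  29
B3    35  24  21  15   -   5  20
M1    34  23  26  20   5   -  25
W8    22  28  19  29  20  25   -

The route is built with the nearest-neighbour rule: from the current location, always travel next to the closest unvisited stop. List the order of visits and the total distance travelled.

Nearest-neighbour total = 97 blocks; route HQ → G3 → P8 → J6 → B3 → M1 → W8 → HQ.

From HQ: distances to unvisited — G3=11, P8=20, W8=22, J6=23, M1=34, B3=35. Nearest is G3 (11).
From G3: distances to unvisited — P8=9, J6=19, M1=23, B3=24, W8=28. Nearest is P8 (9).
From P8: distances to unvisited — J6=10, W8=19, B3=21, M1=26. Nearest is J6 (10).
From J6: distances to unvisited — B3=15, M1=20, W8=29. Nearest is B3 (15).
From B3: distances to unvisited — M1=5, W8=20. Nearest is M1 (5).
From M1: distances to unvisited — W8=25. Nearest is W8 (25).
Return W8→HQ: 22.
Total = 11 + 9 + 10 + 15 + 5 + 25 + 22 = 97.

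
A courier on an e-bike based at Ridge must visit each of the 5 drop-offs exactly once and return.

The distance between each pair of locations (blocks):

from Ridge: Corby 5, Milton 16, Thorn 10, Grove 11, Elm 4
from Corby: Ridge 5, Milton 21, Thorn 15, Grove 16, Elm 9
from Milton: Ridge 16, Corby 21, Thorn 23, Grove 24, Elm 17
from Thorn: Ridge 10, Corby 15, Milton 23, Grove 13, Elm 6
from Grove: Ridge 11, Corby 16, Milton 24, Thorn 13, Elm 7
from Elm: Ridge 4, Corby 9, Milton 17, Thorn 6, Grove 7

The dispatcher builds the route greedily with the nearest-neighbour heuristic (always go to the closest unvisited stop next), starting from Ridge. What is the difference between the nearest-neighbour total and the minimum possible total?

From Ridge: Elm=4, Corby=5, Thorn=10, Grove=11, Milton=16 → choose Elm (4).
From Elm: Thorn=6, Grove=7, Corby=9, Milton=17 → choose Thorn (6).
From Thorn: Grove=13, Corby=15, Milton=23 → choose Grove (13).
From Grove: Corby=16, Milton=24 → choose Corby (16).
From Corby: Milton=21 → choose Milton (21).
NN route Ridge → Elm → Thorn → Grove → Corby → Milton → Ridge costs 76.
Optimal: Ridge → Corby → Milton → Thorn → Grove → Elm → Ridge costs 73 (by enumerating all 60 distinct tours).
Excess = 76 − 73 = 3.

3 blocks longer than the optimal tour.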